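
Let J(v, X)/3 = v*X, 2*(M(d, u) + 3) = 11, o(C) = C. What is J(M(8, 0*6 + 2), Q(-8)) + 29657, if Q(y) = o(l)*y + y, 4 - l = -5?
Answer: 29057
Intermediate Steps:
l = 9 (l = 4 - 1*(-5) = 4 + 5 = 9)
M(d, u) = 5/2 (M(d, u) = -3 + (½)*11 = -3 + 11/2 = 5/2)
Q(y) = 10*y (Q(y) = 9*y + y = 10*y)
J(v, X) = 3*X*v (J(v, X) = 3*(v*X) = 3*(X*v) = 3*X*v)
J(M(8, 0*6 + 2), Q(-8)) + 29657 = 3*(10*(-8))*(5/2) + 29657 = 3*(-80)*(5/2) + 29657 = -600 + 29657 = 29057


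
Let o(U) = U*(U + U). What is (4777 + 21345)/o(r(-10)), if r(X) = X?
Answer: 13061/100 ≈ 130.61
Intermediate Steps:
o(U) = 2*U**2 (o(U) = U*(2*U) = 2*U**2)
(4777 + 21345)/o(r(-10)) = (4777 + 21345)/((2*(-10)**2)) = 26122/((2*100)) = 26122/200 = 26122*(1/200) = 13061/100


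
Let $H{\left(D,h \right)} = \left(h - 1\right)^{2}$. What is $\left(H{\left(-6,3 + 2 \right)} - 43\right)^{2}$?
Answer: $729$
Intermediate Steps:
$H{\left(D,h \right)} = \left(-1 + h\right)^{2}$
$\left(H{\left(-6,3 + 2 \right)} - 43\right)^{2} = \left(\left(-1 + \left(3 + 2\right)\right)^{2} - 43\right)^{2} = \left(\left(-1 + 5\right)^{2} - 43\right)^{2} = \left(4^{2} - 43\right)^{2} = \left(16 - 43\right)^{2} = \left(-27\right)^{2} = 729$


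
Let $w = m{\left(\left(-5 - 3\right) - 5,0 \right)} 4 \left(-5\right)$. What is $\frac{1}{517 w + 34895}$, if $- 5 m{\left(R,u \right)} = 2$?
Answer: $\frac{1}{39031} \approx 2.5621 \cdot 10^{-5}$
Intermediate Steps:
$m{\left(R,u \right)} = - \frac{2}{5}$ ($m{\left(R,u \right)} = \left(- \frac{1}{5}\right) 2 = - \frac{2}{5}$)
$w = 8$ ($w = - \frac{2 \cdot 4 \left(-5\right)}{5} = \left(- \frac{2}{5}\right) \left(-20\right) = 8$)
$\frac{1}{517 w + 34895} = \frac{1}{517 \cdot 8 + 34895} = \frac{1}{4136 + 34895} = \frac{1}{39031}$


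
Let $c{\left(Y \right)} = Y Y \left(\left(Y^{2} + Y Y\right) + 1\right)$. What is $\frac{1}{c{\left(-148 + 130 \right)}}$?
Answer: $\frac{1}{210276} \approx 4.7557 \cdot 10^{-6}$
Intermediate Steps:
$c{\left(Y \right)} = Y^{2} \left(1 + 2 Y^{2}\right)$ ($c{\left(Y \right)} = Y^{2} \left(\left(Y^{2} + Y^{2}\right) + 1\right) = Y^{2} \left(2 Y^{2} + 1\right) = Y^{2} \left(1 + 2 Y^{2}\right)$)
$\frac{1}{c{\left(-148 + 130 \right)}} = \frac{1}{\left(-148 + 130\right)^{2} + 2 \left(-148 + 130\right)^{4}} = \frac{1}{\left(-18\right)^{2} + 2 \left(-18\right)^{4}} = \frac{1}{324 + 2 \cdot 104976} = \frac{1}{324 + 209952} = \frac{1}{210276}$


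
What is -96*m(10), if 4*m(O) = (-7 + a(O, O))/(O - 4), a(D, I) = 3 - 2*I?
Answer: 96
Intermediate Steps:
m(O) = (-4 - 2*O)/(4*(-4 + O)) (m(O) = ((-7 + (3 - 2*O))/(O - 4))/4 = ((-4 - 2*O)/(-4 + O))/4 = (-4 - 2*O)/(4*(-4 + O)))
-96*m(10) = -48*(-2 - 1*10)/(-4 + 10) = -48*(-2 - 10)/6 = -48*(-12)/6 = -96*(-1) = 96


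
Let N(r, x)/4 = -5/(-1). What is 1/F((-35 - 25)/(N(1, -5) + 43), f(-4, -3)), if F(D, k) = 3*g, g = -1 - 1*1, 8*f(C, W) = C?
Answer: -⅙ ≈ -0.16667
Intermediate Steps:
f(C, W) = C/8
N(r, x) = 20 (N(r, x) = 4*(-5/(-1)) = 4*(-5*(-1)) = 4*5 = 20)
g = -2 (g = -1 - 1 = -2)
F(D, k) = -6 (F(D, k) = 3*(-2) = -6)
1/F((-35 - 25)/(N(1, -5) + 43), f(-4, -3)) = 1/(-6) = -⅙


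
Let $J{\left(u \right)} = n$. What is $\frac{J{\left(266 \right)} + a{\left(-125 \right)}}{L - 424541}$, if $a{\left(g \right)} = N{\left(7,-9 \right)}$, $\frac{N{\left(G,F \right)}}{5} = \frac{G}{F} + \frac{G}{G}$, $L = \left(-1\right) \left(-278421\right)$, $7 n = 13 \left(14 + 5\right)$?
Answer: $- \frac{2293}{9205560} \approx -0.00024909$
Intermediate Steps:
$n = \frac{247}{7}$ ($n = \frac{13 \left(14 + 5\right)}{7} = \frac{13 \cdot 19}{7} = \frac{1}{7} \cdot 247 = \frac{247}{7} \approx 35.286$)
$L = 278421$
$J{\left(u \right)} = \frac{247}{7}$
$N{\left(G,F \right)} = 5 + \frac{5 G}{F}$ ($N{\left(G,F \right)} = 5 \left(\frac{G}{F} + \frac{G}{G}\right) = 5 \left(\frac{G}{F} + 1\right) = 5 \left(1 + \frac{G}{F}\right) = 5 + \frac{5 G}{F}$)
$a{\left(g \right)} = \frac{10}{9}$ ($a{\left(g \right)} = 5 + 5 \cdot 7 \frac{1}{-9} = 5 + 5 \cdot 7 \left(- \frac{1}{9}\right) = 5 - \frac{35}{9} = \frac{10}{9}$)
$\frac{J{\left(266 \right)} + a{\left(-125 \right)}}{L - 424541} = \frac{\frac{247}{7} + \frac{10}{9}}{278421 - 424541} = \frac{2293}{63 \left(-146120\right)} = \frac{2293}{63} \left(- \frac{1}{146120}\right) = - \frac{2293}{9205560}$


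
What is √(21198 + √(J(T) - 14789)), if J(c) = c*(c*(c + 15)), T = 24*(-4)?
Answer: √(21198 + I*√761285) ≈ 145.63 + 2.996*I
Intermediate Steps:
T = -96
J(c) = c²*(15 + c) (J(c) = c*(c*(15 + c)) = c²*(15 + c))
√(21198 + √(J(T) - 14789)) = √(21198 + √((-96)²*(15 - 96) - 14789)) = √(21198 + √(9216*(-81) - 14789)) = √(21198 + √(-746496 - 14789)) = √(21198 + √(-761285)) = √(21198 + I*√761285)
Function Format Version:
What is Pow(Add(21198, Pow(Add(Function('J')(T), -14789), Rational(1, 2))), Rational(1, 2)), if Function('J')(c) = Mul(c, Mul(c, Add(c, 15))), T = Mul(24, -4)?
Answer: Pow(Add(21198, Mul(I, Pow(761285, Rational(1, 2)))), Rational(1, 2)) ≈ Add(145.63, Mul(2.996, I))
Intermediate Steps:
T = -96
Function('J')(c) = Mul(Pow(c, 2), Add(15, c)) (Function('J')(c) = Mul(c, Mul(c, Add(15, c))) = Mul(Pow(c, 2), Add(15, c)))
Pow(Add(21198, Pow(Add(Function('J')(T), -14789), Rational(1, 2))), Rational(1, 2)) = Pow(Add(21198, Pow(Add(Mul(Pow(-96, 2), Add(15, -96)), -14789), Rational(1, 2))), Rational(1, 2)) = Pow(Add(21198, Pow(Add(Mul(9216, -81), -14789), Rational(1, 2))), Rational(1, 2)) = Pow(Add(21198, Pow(Add(-746496, -14789), Rational(1, 2))), Rational(1, 2)) = Pow(Add(21198, Pow(-761285, Rational(1, 2))), Rational(1, 2)) = Pow(Add(21198, Mul(I, Pow(761285, Rational(1, 2)))), Rational(1, 2))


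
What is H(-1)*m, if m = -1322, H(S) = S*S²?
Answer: 1322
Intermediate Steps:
H(S) = S³
H(-1)*m = (-1)³*(-1322) = -1*(-1322) = 1322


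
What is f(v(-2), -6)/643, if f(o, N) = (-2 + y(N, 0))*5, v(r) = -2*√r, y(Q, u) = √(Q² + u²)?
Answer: 20/643 ≈ 0.031104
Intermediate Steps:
f(o, N) = -10 + 5*√(N²) (f(o, N) = (-2 + √(N² + 0²))*5 = (-2 + √(N² + 0))*5 = (-2 + √(N²))*5 = -10 + 5*√(N²))
f(v(-2), -6)/643 = (-10 + 5*√((-6)²))/643 = (-10 + 5*√36)*(1/643) = (-10 + 5*6)*(1/643) = (-10 + 30)*(1/643) = 20*(1/643) = 20/643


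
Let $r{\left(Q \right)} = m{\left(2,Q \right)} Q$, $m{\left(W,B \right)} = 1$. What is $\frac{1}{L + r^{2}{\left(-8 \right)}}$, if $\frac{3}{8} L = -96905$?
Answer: $- \frac{3}{775048} \approx -3.8707 \cdot 10^{-6}$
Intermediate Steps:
$L = - \frac{775240}{3}$ ($L = \frac{8}{3} \left(-96905\right) = - \frac{775240}{3} \approx -2.5841 \cdot 10^{5}$)
$r{\left(Q \right)} = Q$ ($r{\left(Q \right)} = 1 Q = Q$)
$\frac{1}{L + r^{2}{\left(-8 \right)}} = \frac{1}{- \frac{775240}{3} + \left(-8\right)^{2}} = \frac{1}{- \frac{775240}{3} + 64} = \frac{1}{- \frac{775048}{3}} = - \frac{3}{775048}$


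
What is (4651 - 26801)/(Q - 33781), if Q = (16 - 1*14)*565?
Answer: 22150/32651 ≈ 0.67839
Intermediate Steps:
Q = 1130 (Q = (16 - 14)*565 = 2*565 = 1130)
(4651 - 26801)/(Q - 33781) = (4651 - 26801)/(1130 - 33781) = -22150/(-32651) = -22150*(-1/32651) = 22150/32651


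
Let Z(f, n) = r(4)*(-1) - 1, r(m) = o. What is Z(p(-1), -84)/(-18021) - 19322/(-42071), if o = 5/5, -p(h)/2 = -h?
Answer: 348285904/758161491 ≈ 0.45938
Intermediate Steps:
p(h) = 2*h (p(h) = -(-2)*h = 2*h)
o = 1 (o = 5*(⅕) = 1)
r(m) = 1
Z(f, n) = -2 (Z(f, n) = 1*(-1) - 1 = -1 - 1 = -2)
Z(p(-1), -84)/(-18021) - 19322/(-42071) = -2/(-18021) - 19322/(-42071) = -2*(-1/18021) - 19322*(-1/42071) = 2/18021 + 19322/42071 = 348285904/758161491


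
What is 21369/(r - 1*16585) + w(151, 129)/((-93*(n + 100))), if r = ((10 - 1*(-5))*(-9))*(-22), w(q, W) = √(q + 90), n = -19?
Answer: -21369/13615 - √241/7533 ≈ -1.5716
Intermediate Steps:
w(q, W) = √(90 + q)
r = 2970 (r = ((10 + 5)*(-9))*(-22) = (15*(-9))*(-22) = -135*(-22) = 2970)
21369/(r - 1*16585) + w(151, 129)/((-93*(n + 100))) = 21369/(2970 - 1*16585) + √(90 + 151)/((-93*(-19 + 100))) = 21369/(2970 - 16585) + √241/((-93*81)) = 21369/(-13615) + √241/(-7533) = 21369*(-1/13615) + √241*(-1/7533) = -21369/13615 - √241/7533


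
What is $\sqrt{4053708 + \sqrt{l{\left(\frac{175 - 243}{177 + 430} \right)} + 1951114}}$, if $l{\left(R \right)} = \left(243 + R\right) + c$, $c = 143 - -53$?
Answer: $\frac{\sqrt{1493584658892 + 607 \sqrt{719047710021}}}{607} \approx 2013.7$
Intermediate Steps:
$c = 196$ ($c = 143 + 53 = 196$)
$l{\left(R \right)} = 439 + R$ ($l{\left(R \right)} = \left(243 + R\right) + 196 = 439 + R$)
$\sqrt{4053708 + \sqrt{l{\left(\frac{175 - 243}{177 + 430} \right)} + 1951114}} = \sqrt{4053708 + \sqrt{\left(439 + \frac{175 - 243}{177 + 430}\right) + 1951114}} = \sqrt{4053708 + \sqrt{\left(439 - \frac{68}{607}\right) + 1951114}} = \sqrt{4053708 + \sqrt{\frac{266405}{607} + 1951114}} = \sqrt{4053708 + \sqrt{\frac{1184592603}{607}}} = \sqrt{4053708 + \frac{\sqrt{719047710021}}{607}}$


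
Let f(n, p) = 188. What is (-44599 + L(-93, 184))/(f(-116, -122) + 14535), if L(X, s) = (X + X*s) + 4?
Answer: -61800/14723 ≈ -4.1975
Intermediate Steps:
L(X, s) = 4 + X + X*s
(-44599 + L(-93, 184))/(f(-116, -122) + 14535) = (-44599 + (4 - 93 - 93*184))/(188 + 14535) = (-44599 + (4 - 93 - 17112))/14723 = (-44599 - 17201)*(1/14723) = -61800*1/14723 = -61800/14723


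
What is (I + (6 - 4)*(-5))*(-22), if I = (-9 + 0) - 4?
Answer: 506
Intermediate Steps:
I = -13 (I = -9 - 4 = -13)
(I + (6 - 4)*(-5))*(-22) = (-13 + (6 - 4)*(-5))*(-22) = (-13 + 2*(-5))*(-22) = (-13 - 10)*(-22) = -23*(-22) = 506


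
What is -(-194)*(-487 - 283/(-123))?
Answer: -11565892/123 ≈ -94032.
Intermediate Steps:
-(-194)*(-487 - 283/(-123)) = -(-194)*(-487 - 283*(-1/123)) = -(-194)*(-487 + 283/123) = -(-194)*(-59618)/123 = -1*11565892/123 = -11565892/123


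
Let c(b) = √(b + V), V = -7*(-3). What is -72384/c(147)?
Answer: -6032*√42/7 ≈ -5584.5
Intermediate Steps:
V = 21
c(b) = √(21 + b) (c(b) = √(b + 21) = √(21 + b))
-72384/c(147) = -72384/√(21 + 147) = -72384*√42/84 = -6032*√42/7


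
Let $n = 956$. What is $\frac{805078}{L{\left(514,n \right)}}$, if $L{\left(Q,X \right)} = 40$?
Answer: $\frac{402539}{20} \approx 20127.0$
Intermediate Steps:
$\frac{805078}{L{\left(514,n \right)}} = \frac{805078}{40} = 805078 \cdot \frac{1}{40} = \frac{402539}{20}$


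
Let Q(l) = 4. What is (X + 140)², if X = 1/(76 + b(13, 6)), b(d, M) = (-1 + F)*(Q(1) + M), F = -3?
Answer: 25411681/1296 ≈ 19608.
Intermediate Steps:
b(d, M) = -16 - 4*M (b(d, M) = (-1 - 3)*(4 + M) = -4*(4 + M) = -16 - 4*M)
X = 1/36 (X = 1/(76 + (-16 - 4*6)) = 1/(76 + (-16 - 24)) = 1/(76 - 40) = 1/36 ≈ 0.027778)
(X + 140)² = (1/36 + 140)² = (5041/36)² = 25411681/1296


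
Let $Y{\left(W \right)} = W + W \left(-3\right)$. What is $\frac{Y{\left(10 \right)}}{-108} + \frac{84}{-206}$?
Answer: $- \frac{619}{2781} \approx -0.22258$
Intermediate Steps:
$Y{\left(W \right)} = - 2 W$ ($Y{\left(W \right)} = W - 3 W = - 2 W$)
$\frac{Y{\left(10 \right)}}{-108} + \frac{84}{-206} = \frac{\left(-2\right) 10}{-108} + \frac{84}{-206} = \left(-20\right) \left(- \frac{1}{108}\right) + 84 \left(- \frac{1}{206}\right) = \frac{5}{27} - \frac{42}{103} = - \frac{619}{2781}$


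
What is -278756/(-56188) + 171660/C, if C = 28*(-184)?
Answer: -513067573/18092536 ≈ -28.358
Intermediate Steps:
C = -5152
-278756/(-56188) + 171660/C = -278756/(-56188) + 171660/(-5152) = -278756*(-1/56188) + 171660*(-1/5152) = 69689/14047 - 42915/1288 = -513067573/18092536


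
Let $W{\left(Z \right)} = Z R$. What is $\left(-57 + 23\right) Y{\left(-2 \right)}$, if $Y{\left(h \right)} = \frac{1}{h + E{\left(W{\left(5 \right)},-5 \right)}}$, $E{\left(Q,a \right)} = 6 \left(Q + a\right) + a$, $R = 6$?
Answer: $- \frac{34}{143} \approx -0.23776$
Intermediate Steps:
$W{\left(Z \right)} = 6 Z$ ($W{\left(Z \right)} = Z 6 = 6 Z$)
$E{\left(Q,a \right)} = 6 Q + 7 a$ ($E{\left(Q,a \right)} = \left(6 Q + 6 a\right) + a = 6 Q + 7 a$)
$Y{\left(h \right)} = \frac{1}{145 + h}$ ($Y{\left(h \right)} = \frac{1}{h + \left(6 \cdot 6 \cdot 5 + 7 \left(-5\right)\right)} = \frac{1}{h + \left(6 \cdot 30 - 35\right)} = \frac{1}{h + \left(180 - 35\right)} = \frac{1}{h + 145} = \frac{1}{145 + h}$)
$\left(-57 + 23\right) Y{\left(-2 \right)} = \frac{-57 + 23}{145 - 2} = - \frac{34}{143}$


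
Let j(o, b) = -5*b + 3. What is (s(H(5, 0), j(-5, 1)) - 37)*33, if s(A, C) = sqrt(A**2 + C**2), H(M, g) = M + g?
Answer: -1221 + 33*sqrt(29) ≈ -1043.3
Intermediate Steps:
j(o, b) = 3 - 5*b
(s(H(5, 0), j(-5, 1)) - 37)*33 = (sqrt((5 + 0)**2 + (3 - 5*1)**2) - 37)*33 = (sqrt(5**2 + (3 - 5)**2) - 37)*33 = (sqrt(25 + (-2)**2) - 37)*33 = (sqrt(25 + 4) - 37)*33 = (sqrt(29) - 37)*33 = (-37 + sqrt(29))*33 = -1221 + 33*sqrt(29)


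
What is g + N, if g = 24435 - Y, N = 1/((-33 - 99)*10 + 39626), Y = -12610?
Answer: 1419045771/38306 ≈ 37045.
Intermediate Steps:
N = 1/38306 (N = 1/(-132*10 + 39626) = 1/(-1320 + 39626) = 1/38306 ≈ 2.6106e-5)
g = 37045 (g = 24435 - 1*(-12610) = 24435 + 12610 = 37045)
g + N = 37045 + 1/38306 = 1419045771/38306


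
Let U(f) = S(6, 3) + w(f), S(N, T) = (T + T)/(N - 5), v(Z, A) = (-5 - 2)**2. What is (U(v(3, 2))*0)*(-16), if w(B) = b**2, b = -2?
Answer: 0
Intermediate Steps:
v(Z, A) = 49 (v(Z, A) = (-7)**2 = 49)
S(N, T) = 2*T/(-5 + N) (S(N, T) = (2*T)/(-5 + N) = 2*T/(-5 + N))
w(B) = 4 (w(B) = (-2)**2 = 4)
U(f) = 10 (U(f) = 2*3/(-5 + 6) + 4 = 2*3/1 + 4 = 2*3*1 + 4 = 6 + 4 = 10)
(U(v(3, 2))*0)*(-16) = (10*0)*(-16) = 0*(-16) = 0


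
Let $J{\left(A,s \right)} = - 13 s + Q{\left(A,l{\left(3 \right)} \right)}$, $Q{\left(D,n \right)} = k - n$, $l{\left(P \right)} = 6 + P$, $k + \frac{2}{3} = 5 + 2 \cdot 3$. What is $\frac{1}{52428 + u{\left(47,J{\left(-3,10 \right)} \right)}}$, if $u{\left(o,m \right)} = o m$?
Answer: $\frac{3}{139142} \approx 2.1561 \cdot 10^{-5}$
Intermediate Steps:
$k = \frac{31}{3}$ ($k = - \frac{2}{3} + \left(5 + 2 \cdot 3\right) = - \frac{2}{3} + \left(5 + 6\right) = - \frac{2}{3} + 11 = \frac{31}{3} \approx 10.333$)
$Q{\left(D,n \right)} = \frac{31}{3} - n$
$J{\left(A,s \right)} = \frac{4}{3} - 13 s$ ($J{\left(A,s \right)} = - 13 s + \left(\frac{31}{3} - \left(6 + 3\right)\right) = - 13 s + \left(\frac{31}{3} - 9\right) = - 13 s + \frac{4}{3} = \frac{4}{3} - 13 s$)
$u{\left(o,m \right)} = m o$
$\frac{1}{52428 + u{\left(47,J{\left(-3,10 \right)} \right)}} = \frac{1}{52428 + \left(\frac{4}{3} - 130\right) 47} = \frac{1}{52428 - \frac{18142}{3}} = \frac{1}{\frac{139142}{3}} = \frac{3}{139142}$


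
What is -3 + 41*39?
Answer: 1596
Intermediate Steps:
-3 + 41*39 = -3 + 1599 = 1596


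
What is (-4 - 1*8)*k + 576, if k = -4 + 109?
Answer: -684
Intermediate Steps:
k = 105
(-4 - 1*8)*k + 576 = (-4 - 1*8)*105 + 576 = (-4 - 8)*105 + 576 = -12*105 + 576 = -1260 + 576 = -684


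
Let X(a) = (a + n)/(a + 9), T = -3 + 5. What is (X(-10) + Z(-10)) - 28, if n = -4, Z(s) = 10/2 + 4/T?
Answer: -7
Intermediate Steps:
T = 2
Z(s) = 7 (Z(s) = 10/2 + 4/2 = 10*(½) + 4*(½) = 5 + 2 = 7)
X(a) = (-4 + a)/(9 + a) (X(a) = (a - 4)/(a + 9) = (-4 + a)/(9 + a))
(X(-10) + Z(-10)) - 28 = ((-4 - 10)/(9 - 10) + 7) - 28 = (-14/(-1) + 7) - 28 = (-1*(-14) + 7) - 28 = (14 + 7) - 28 = 21 - 28 = -7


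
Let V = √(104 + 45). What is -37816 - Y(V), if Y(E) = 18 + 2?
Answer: -37836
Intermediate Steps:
V = √149 ≈ 12.207
Y(E) = 20
-37816 - Y(V) = -37816 - 1*20 = -37816 - 20 = -37836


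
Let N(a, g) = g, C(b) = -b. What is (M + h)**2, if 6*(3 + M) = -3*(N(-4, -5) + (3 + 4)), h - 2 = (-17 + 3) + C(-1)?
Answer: 225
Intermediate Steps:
h = -11 (h = 2 + ((-17 + 3) - 1*(-1)) = 2 + (-14 + 1) = 2 - 13 = -11)
M = -4 (M = -3 + (-3*(-5 + (3 + 4)))/6 = -3 + (-3*(-5 + 7))/6 = -3 + (-3*2)/6 = -3 + (1/6)*(-6) = -3 - 1 = -4)
(M + h)**2 = (-4 - 11)**2 = (-15)**2 = 225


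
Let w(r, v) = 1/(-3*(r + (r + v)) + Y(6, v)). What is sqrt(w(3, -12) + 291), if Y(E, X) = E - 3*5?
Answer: 2*sqrt(655)/3 ≈ 17.062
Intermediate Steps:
Y(E, X) = -15 + E (Y(E, X) = E - 15 = -15 + E)
w(r, v) = 1/(-9 - 6*r - 3*v) (w(r, v) = 1/(-3*(r + (r + v)) + (-15 + 6)) = 1/(-3*(v + 2*r) - 9) = 1/((-6*r - 3*v) - 9) = 1/(-9 - 6*r - 3*v))
sqrt(w(3, -12) + 291) = sqrt(-1/(9 + 3*(-12) + 6*3) + 291) = sqrt(-1/(9 - 36 + 18) + 291) = sqrt(-1/(-9) + 291) = sqrt(-1*(-1/9) + 291) = sqrt(1/9 + 291) = sqrt(2620/9) = 2*sqrt(655)/3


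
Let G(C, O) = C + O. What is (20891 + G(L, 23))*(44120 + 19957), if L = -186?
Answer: 1328188056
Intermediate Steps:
(20891 + G(L, 23))*(44120 + 19957) = (20891 + (-186 + 23))*(44120 + 19957) = (20891 - 163)*64077 = 20728*64077 = 1328188056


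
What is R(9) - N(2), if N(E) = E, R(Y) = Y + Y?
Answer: 16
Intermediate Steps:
R(Y) = 2*Y
R(9) - N(2) = 2*9 - 1*2 = 18 - 2 = 16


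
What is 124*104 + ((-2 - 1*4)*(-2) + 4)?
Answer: 12912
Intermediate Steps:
124*104 + ((-2 - 1*4)*(-2) + 4) = 12896 + ((-2 - 4)*(-2) + 4) = 12896 + (-6*(-2) + 4) = 12896 + (12 + 4) = 12896 + 16 = 12912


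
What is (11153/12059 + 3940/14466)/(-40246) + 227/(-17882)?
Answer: -199680144741563/15693094223994021 ≈ -0.012724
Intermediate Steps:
(11153/12059 + 3940/14466)/(-40246) + 227/(-17882) = (11153*(1/12059) + 3940*(1/14466))*(-1/40246) + 227*(-1/17882) = (11153/12059 + 1970/7233)*(-1/40246) - 227/17882 = (104425879/87222747)*(-1/40246) - 227/17882 = -104425879/3510366675762 - 227/17882 = -199680144741563/15693094223994021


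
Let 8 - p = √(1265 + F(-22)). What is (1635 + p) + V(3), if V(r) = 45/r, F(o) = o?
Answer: 1658 - √1243 ≈ 1622.7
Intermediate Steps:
p = 8 - √1243 (p = 8 - √(1265 - 22) = 8 - √1243 ≈ -27.256)
(1635 + p) + V(3) = (1635 + (8 - √1243)) + 45/3 = (1643 - √1243) + 45*(⅓) = (1643 - √1243) + 15 = 1658 - √1243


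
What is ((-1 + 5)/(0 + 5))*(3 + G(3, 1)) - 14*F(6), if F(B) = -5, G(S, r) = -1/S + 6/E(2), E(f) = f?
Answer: 1118/15 ≈ 74.533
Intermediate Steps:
G(S, r) = 3 - 1/S (G(S, r) = -1/S + 6/2 = -1/S + 6*(½) = -1/S + 3 = 3 - 1/S)
((-1 + 5)/(0 + 5))*(3 + G(3, 1)) - 14*F(6) = ((-1 + 5)/(0 + 5))*(3 + (3 - 1/3)) - 14*(-5) = (4/5)*(3 + (3 - 1*⅓)) + 70 = (4*(⅕))*(3 + (3 - ⅓)) + 70 = 4*(3 + 8/3)/5 + 70 = (⅘)*(17/3) + 70 = 68/15 + 70 = 1118/15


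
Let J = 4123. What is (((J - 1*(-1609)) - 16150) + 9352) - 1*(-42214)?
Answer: 41148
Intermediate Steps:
(((J - 1*(-1609)) - 16150) + 9352) - 1*(-42214) = (((4123 - 1*(-1609)) - 16150) + 9352) - 1*(-42214) = (((4123 + 1609) - 16150) + 9352) + 42214 = ((5732 - 16150) + 9352) + 42214 = (-10418 + 9352) + 42214 = -1066 + 42214 = 41148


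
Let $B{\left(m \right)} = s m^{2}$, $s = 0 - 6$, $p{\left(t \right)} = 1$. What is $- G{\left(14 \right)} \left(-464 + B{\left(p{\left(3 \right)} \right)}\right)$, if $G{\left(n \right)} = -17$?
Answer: $-7990$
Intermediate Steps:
$s = -6$ ($s = 0 - 6 = -6$)
$B{\left(m \right)} = - 6 m^{2}$
$- G{\left(14 \right)} \left(-464 + B{\left(p{\left(3 \right)} \right)}\right) = - \left(-17\right) \left(-464 - 6 \cdot 1^{2}\right) = - \left(-17\right) \left(-464 - 6\right) = - \left(-17\right) \left(-470\right) = \left(-1\right) 7990 = -7990$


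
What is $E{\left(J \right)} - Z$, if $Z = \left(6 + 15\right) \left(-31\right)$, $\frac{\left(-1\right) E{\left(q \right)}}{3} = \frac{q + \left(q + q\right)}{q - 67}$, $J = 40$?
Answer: $\frac{1993}{3} \approx 664.33$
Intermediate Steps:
$E{\left(q \right)} = - \frac{9 q}{-67 + q}$ ($E{\left(q \right)} = - 3 \frac{q + \left(q + q\right)}{q - 67} = - 3 \frac{q + 2 q}{-67 + q} = - 3 \frac{3 q}{-67 + q} = - \frac{9 q}{-67 + q}$)
$Z = -651$ ($Z = 21 \left(-31\right) = -651$)
$E{\left(J \right)} - Z = \left(-9\right) 40 \frac{1}{-67 + 40} - -651 = \left(-9\right) 40 \frac{1}{-27} + 651 = \left(-9\right) 40 \left(- \frac{1}{27}\right) + 651 = \frac{40}{3} + 651 = \frac{1993}{3}$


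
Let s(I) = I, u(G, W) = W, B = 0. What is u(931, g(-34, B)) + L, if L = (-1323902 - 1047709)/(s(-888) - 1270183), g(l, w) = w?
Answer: 2371611/1271071 ≈ 1.8658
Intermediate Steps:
L = 2371611/1271071 (L = (-1323902 - 1047709)/(-888 - 1270183) = -2371611/(-1271071) = -2371611*(-1/1271071) = 2371611/1271071 ≈ 1.8658)
u(931, g(-34, B)) + L = 0 + 2371611/1271071 = 2371611/1271071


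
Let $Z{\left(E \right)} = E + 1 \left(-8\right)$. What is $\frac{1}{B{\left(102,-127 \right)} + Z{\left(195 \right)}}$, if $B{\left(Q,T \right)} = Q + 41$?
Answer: $\frac{1}{330} \approx 0.0030303$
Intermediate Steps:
$B{\left(Q,T \right)} = 41 + Q$
$Z{\left(E \right)} = -8 + E$ ($Z{\left(E \right)} = E - 8 = -8 + E$)
$\frac{1}{B{\left(102,-127 \right)} + Z{\left(195 \right)}} = \frac{1}{\left(41 + 102\right) + \left(-8 + 195\right)} = \frac{1}{143 + 187} = \frac{1}{330}$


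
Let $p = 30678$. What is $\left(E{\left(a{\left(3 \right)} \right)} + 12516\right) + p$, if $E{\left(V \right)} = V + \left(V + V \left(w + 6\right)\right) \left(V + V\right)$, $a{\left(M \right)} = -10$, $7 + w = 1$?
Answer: $43384$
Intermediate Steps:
$w = -6$ ($w = -7 + 1 = -6$)
$E{\left(V \right)} = V + 2 V^{2}$ ($E{\left(V \right)} = V + \left(V + V \left(-6 + 6\right)\right) \left(V + V\right) = V + \left(V + V 0\right) 2 V = V + \left(V + 0\right) 2 V = V + V 2 V = V + 2 V^{2}$)
$\left(E{\left(a{\left(3 \right)} \right)} + 12516\right) + p = \left(- 10 \left(1 + 2 \left(-10\right)\right) + 12516\right) + 30678 = \left(- 10 \left(1 - 20\right) + 12516\right) + 30678 = \left(\left(-10\right) \left(-19\right) + 12516\right) + 30678 = \left(190 + 12516\right) + 30678 = 12706 + 30678 = 43384$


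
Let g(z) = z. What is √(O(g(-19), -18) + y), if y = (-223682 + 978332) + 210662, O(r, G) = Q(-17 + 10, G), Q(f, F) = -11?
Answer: √965301 ≈ 982.50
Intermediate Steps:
O(r, G) = -11
y = 965312 (y = 754650 + 210662 = 965312)
√(O(g(-19), -18) + y) = √(-11 + 965312) = √965301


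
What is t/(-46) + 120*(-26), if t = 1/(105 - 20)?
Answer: -12199201/3910 ≈ -3120.0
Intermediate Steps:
t = 1/85 ≈ 0.011765
t/(-46) + 120*(-26) = (1/85)/(-46) + 120*(-26) = (1/85)*(-1/46) - 3120 = -1/3910 - 3120 = -12199201/3910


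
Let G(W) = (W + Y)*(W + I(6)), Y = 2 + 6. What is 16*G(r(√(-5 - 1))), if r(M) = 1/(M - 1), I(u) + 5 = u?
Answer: 16*(41*√6 + 90*I)/(3*√6 + 17*I) ≈ 105.8 - 48.79*I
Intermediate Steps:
I(u) = -5 + u
Y = 8
r(M) = 1/(-1 + M)
G(W) = (1 + W)*(8 + W) (G(W) = (W + 8)*(W + (-5 + 6)) = (8 + W)*(W + 1) = (8 + W)*(1 + W) = (1 + W)*(8 + W))
16*G(r(√(-5 - 1))) = 16*(8 + (1/(-1 + √(-5 - 1)))² + 9/(-1 + √(-5 - 1))) = 16*(8 + (1/(-1 + √(-6)))² + 9/(-1 + √(-6))) = 16*(8 + (1/(-1 + I*√6))² + 9/(-1 + I*√6)) = 16*(8 + (-1 + I*√6)⁻² + 9/(-1 + I*√6)) = 128 + 16/(-1 + I*√6)² + 144/(-1 + I*√6)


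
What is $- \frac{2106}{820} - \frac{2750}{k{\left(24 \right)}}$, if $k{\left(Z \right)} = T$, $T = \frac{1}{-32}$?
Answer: $\frac{36078947}{410} \approx 87997.0$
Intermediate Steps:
$T = - \frac{1}{32} \approx -0.03125$
$k{\left(Z \right)} = - \frac{1}{32}$
$- \frac{2106}{820} - \frac{2750}{k{\left(24 \right)}} = - \frac{2106}{820} - \frac{2750}{- \frac{1}{32}} = \left(-2106\right) \frac{1}{820} - -88000 = - \frac{1053}{410} + 88000 = \frac{36078947}{410}$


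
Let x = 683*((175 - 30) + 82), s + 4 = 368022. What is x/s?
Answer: 155041/368018 ≈ 0.42129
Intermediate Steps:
s = 368018 (s = -4 + 368022 = 368018)
x = 155041 (x = 683*(145 + 82) = 683*227 = 155041)
x/s = 155041/368018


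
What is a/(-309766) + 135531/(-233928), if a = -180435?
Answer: 12550163/4025718936 ≈ 0.0031175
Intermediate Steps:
a/(-309766) + 135531/(-233928) = -180435/(-309766) + 135531/(-233928) = -180435*(-1/309766) + 135531*(-1/233928) = 180435/309766 - 15059/25992 = 12550163/4025718936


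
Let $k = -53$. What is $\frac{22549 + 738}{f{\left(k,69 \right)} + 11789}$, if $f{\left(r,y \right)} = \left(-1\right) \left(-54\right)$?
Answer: $\frac{23287}{11843} \approx 1.9663$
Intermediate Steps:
$f{\left(r,y \right)} = 54$
$\frac{22549 + 738}{f{\left(k,69 \right)} + 11789} = \frac{22549 + 738}{54 + 11789} = \frac{23287}{11843}$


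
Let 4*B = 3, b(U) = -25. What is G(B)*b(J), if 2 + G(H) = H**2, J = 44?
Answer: 575/16 ≈ 35.938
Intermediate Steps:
B = 3/4 (B = (1/4)*3 = 3/4 ≈ 0.75000)
G(H) = -2 + H**2
G(B)*b(J) = (-2 + (3/4)**2)*(-25) = (-2 + 9/16)*(-25) = -23/16*(-25) = 575/16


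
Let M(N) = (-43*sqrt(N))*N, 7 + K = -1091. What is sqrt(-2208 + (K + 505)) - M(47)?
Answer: 2021*sqrt(47) + I*sqrt(2801) ≈ 13855.0 + 52.924*I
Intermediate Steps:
K = -1098 (K = -7 - 1091 = -1098)
M(N) = -43*N**(3/2)
sqrt(-2208 + (K + 505)) - M(47) = sqrt(-2208 + (-1098 + 505)) - (-43)*47**(3/2) = sqrt(-2208 - 593) - (-43)*47*sqrt(47) = sqrt(-2801) - (-2021)*sqrt(47) = I*sqrt(2801) + 2021*sqrt(47) = 2021*sqrt(47) + I*sqrt(2801)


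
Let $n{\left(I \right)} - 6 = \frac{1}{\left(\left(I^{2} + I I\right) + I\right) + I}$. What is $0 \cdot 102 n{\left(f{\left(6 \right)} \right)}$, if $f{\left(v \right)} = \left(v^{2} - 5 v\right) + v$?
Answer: $0$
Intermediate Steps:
$f{\left(v \right)} = v^{2} - 4 v$
$n{\left(I \right)} = 6 + \frac{1}{2 I + 2 I^{2}}$ ($n{\left(I \right)} = 6 + \frac{1}{\left(\left(I^{2} + I I\right) + I\right) + I} = 6 + \frac{1}{\left(\left(I^{2} + I^{2}\right) + I\right) + I} = 6 + \frac{1}{\left(2 I^{2} + I\right) + I} = 6 + \frac{1}{\left(I + 2 I^{2}\right) + I} = 6 + \frac{1}{2 I + 2 I^{2}}$)
$0 \cdot 102 n{\left(f{\left(6 \right)} \right)} = 0 \cdot 102 \frac{1 + 12 \cdot 6 \left(-4 + 6\right) + 12 \left(6 \left(-4 + 6\right)\right)^{2}}{2 \cdot 6 \left(-4 + 6\right) \left(1 + 6 \left(-4 + 6\right)\right)} = 0 \frac{1 + 12 \cdot 6 \cdot 2 + 12 \left(6 \cdot 2\right)^{2}}{2 \cdot 6 \cdot 2 \left(1 + 6 \cdot 2\right)} = 0 \frac{1 + 12 \cdot 12 + 12 \cdot 12^{2}}{2 \cdot 12 \left(1 + 12\right)} = 0 \cdot \frac{1}{2} \cdot \frac{1}{12} \cdot \frac{1}{13} \left(1 + 144 + 12 \cdot 144\right) = 0 \cdot \frac{1}{2} \cdot \frac{1}{12} \cdot \frac{1}{13} \left(1 + 144 + 1728\right) = 0 \cdot \frac{1}{2} \cdot \frac{1}{12} \cdot \frac{1}{13} \cdot 1873 = 0 \cdot \frac{1873}{312} = 0$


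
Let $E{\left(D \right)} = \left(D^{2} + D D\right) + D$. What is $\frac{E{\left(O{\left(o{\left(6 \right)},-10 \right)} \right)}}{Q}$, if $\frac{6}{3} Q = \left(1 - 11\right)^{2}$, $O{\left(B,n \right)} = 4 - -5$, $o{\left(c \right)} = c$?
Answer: $\frac{171}{50} \approx 3.42$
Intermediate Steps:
$O{\left(B,n \right)} = 9$ ($O{\left(B,n \right)} = 4 + 5 = 9$)
$E{\left(D \right)} = D + 2 D^{2}$ ($E{\left(D \right)} = \left(D^{2} + D^{2}\right) + D = 2 D^{2} + D = D + 2 D^{2}$)
$Q = 50$ ($Q = \frac{\left(1 - 11\right)^{2}}{2} = \frac{\left(-10\right)^{2}}{2} = \frac{1}{2} \cdot 100 = 50$)
$\frac{E{\left(O{\left(o{\left(6 \right)},-10 \right)} \right)}}{Q} = \frac{9 \left(1 + 2 \cdot 9\right)}{50} = 9 \left(1 + 18\right) \frac{1}{50} = 9 \cdot 19 \cdot \frac{1}{50} = 171 \cdot \frac{1}{50} = \frac{171}{50}$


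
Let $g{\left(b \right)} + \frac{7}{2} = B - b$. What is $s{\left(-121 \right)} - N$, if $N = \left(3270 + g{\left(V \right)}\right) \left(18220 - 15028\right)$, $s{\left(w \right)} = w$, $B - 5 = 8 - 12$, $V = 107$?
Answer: $-10088437$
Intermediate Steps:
$B = 1$ ($B = 5 + \left(8 - 12\right) = 5 - 4 = 1$)
$g{\left(b \right)} = - \frac{5}{2} - b$ ($g{\left(b \right)} = - \frac{7}{2} - \left(-1 + b\right) = - \frac{5}{2} - b$)
$N = 10088316$ ($N = \left(3270 - \frac{219}{2}\right) \left(18220 - 15028\right) = \left(3270 - \frac{219}{2}\right) 3192 = \frac{6321}{2} \cdot 3192 = 10088316$)
$s{\left(-121 \right)} - N = -121 - 10088316 = -10088437$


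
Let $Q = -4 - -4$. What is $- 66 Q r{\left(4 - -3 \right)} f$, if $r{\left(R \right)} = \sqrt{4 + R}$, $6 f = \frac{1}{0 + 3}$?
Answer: $0$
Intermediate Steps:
$f = \frac{1}{18}$ ($f = \frac{1}{6 \left(0 + 3\right)} = \frac{1}{6 \cdot 3} = \frac{1}{6} \cdot \frac{1}{3} = \frac{1}{18} \approx 0.055556$)
$Q = 0$ ($Q = -4 + 4 = 0$)
$- 66 Q r{\left(4 - -3 \right)} f = - 66 \cdot 0 \sqrt{4 + \left(4 - -3\right)} \frac{1}{18} = - 66 \cdot 0 \sqrt{4 + \left(4 + 3\right)} \frac{1}{18} = - 66 \cdot 0 \sqrt{4 + 7} \cdot \frac{1}{18} = - 66 \cdot 0 \sqrt{11} \cdot \frac{1}{18} = - 66 \cdot 0 \cdot \frac{1}{18} = \left(-66\right) 0 = 0$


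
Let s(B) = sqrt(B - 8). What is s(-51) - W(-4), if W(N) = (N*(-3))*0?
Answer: I*sqrt(59) ≈ 7.6811*I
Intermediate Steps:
s(B) = sqrt(-8 + B)
W(N) = 0 (W(N) = -3*N*0 = 0)
s(-51) - W(-4) = sqrt(-8 - 51) - 1*0 = sqrt(-59) + 0 = I*sqrt(59) + 0 = I*sqrt(59)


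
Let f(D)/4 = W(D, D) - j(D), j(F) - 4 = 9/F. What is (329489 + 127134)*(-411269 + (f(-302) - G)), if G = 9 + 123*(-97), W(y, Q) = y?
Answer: -27619391472469/151 ≈ -1.8291e+11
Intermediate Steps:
j(F) = 4 + 9/F
G = -11922 (G = 9 - 11931 = -11922)
f(D) = -16 - 36/D + 4*D (f(D) = 4*(D - (4 + 9/D)) = 4*(D + (-4 - 9/D)) = 4*(-4 + D - 9/D) = -16 - 36/D + 4*D)
(329489 + 127134)*(-411269 + (f(-302) - G)) = (329489 + 127134)*(-411269 + ((-16 - 36/(-302) + 4*(-302)) - 1*(-11922))) = 456623*(-411269 + ((-16 - 36*(-1/302) - 1208) + 11922)) = 456623*(-411269 + ((-16 + 18/151 - 1208) + 11922)) = 456623*(-411269 + (-184806/151 + 11922)) = 456623*(-411269 + 1615416/151) = 456623*(-60486203/151) = -27619391472469/151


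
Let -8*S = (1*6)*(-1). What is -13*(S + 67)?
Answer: -3523/4 ≈ -880.75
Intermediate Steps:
S = ¾ (S = -1*6*(-1)/8 = -3*(-1)/4 = -⅛*(-6) = ¾ ≈ 0.75000)
-13*(S + 67) = -13*(¾ + 67) = -13*271/4 = -3523/4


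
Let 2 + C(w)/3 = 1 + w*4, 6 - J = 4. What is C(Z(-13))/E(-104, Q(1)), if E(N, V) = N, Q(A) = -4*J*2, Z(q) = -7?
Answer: 87/104 ≈ 0.83654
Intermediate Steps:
J = 2 (J = 6 - 1*4 = 6 - 4 = 2)
C(w) = -3 + 12*w (C(w) = -6 + 3*(1 + w*4) = -6 + 3*(1 + 4*w) = -6 + (3 + 12*w) = -3 + 12*w)
Q(A) = -16 (Q(A) = -4*2*2 = -8*2 = -16)
C(Z(-13))/E(-104, Q(1)) = (-3 + 12*(-7))/(-104) = (-3 - 84)*(-1/104) = -87*(-1/104) = 87/104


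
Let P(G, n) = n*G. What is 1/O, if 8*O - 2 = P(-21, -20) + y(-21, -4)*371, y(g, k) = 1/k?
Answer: 32/1317 ≈ 0.024298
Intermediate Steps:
P(G, n) = G*n
O = 1317/32 (O = ¼ + (-21*(-20) + 371/(-4))/8 = ¼ + (420 - ¼*371)/8 = ¼ + (420 - 371/4)/8 = ¼ + (⅛)*(1309/4) = ¼ + 1309/32 = 1317/32 ≈ 41.156)
1/O = 1/(1317/32) = 32/1317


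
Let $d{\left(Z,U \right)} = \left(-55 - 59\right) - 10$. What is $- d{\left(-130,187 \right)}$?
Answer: $124$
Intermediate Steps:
$d{\left(Z,U \right)} = -124$ ($d{\left(Z,U \right)} = \left(-55 - 59\right) - 10 = -114 - 10 = -124$)
$- d{\left(-130,187 \right)} = \left(-1\right) \left(-124\right) = 124$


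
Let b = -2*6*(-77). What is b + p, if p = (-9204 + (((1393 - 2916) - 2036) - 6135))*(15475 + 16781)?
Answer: -609572964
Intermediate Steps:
p = -609573888 (p = (-9204 + ((-1523 - 2036) - 6135))*32256 = (-9204 + (-3559 - 6135))*32256 = (-9204 - 9694)*32256 = -18898*32256 = -609573888)
b = 924 (b = -12*(-77) = 924)
b + p = 924 - 609573888 = -609572964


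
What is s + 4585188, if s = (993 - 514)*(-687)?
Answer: 4256115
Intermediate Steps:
s = -329073 (s = 479*(-687) = -329073)
s + 4585188 = -329073 + 4585188 = 4256115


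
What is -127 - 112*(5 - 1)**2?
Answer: -1919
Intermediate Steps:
-127 - 112*(5 - 1)**2 = -127 - 112*4**2 = -127 - 112*16 = -127 - 1792 = -1919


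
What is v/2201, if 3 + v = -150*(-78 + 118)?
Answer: -6003/2201 ≈ -2.7274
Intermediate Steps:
v = -6003 (v = -3 - 150*(-78 + 118) = -3 - 150*40 = -3 - 6000 = -6003)
v/2201 = -6003/2201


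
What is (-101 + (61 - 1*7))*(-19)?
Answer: 893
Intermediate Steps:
(-101 + (61 - 1*7))*(-19) = (-101 + (61 - 7))*(-19) = (-101 + 54)*(-19) = -47*(-19) = 893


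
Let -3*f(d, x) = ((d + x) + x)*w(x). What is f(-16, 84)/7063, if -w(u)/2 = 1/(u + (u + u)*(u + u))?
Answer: 76/149954553 ≈ 5.0682e-7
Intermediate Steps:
w(u) = -2/(u + 4*u**2) (w(u) = -2/(u + (u + u)*(u + u)) = -2/(u + (2*u)*(2*u)) = -2/(u + 4*u**2))
f(d, x) = 2*(d + 2*x)/(3*x*(1 + 4*x)) (f(d, x) = -((d + x) + x)*(-2/(x*(1 + 4*x)))/3 = -(d + 2*x)*(-2/(x*(1 + 4*x)))/3 = -(-2)*(d + 2*x)/(3*x*(1 + 4*x)) = 2*(d + 2*x)/(3*x*(1 + 4*x)))
f(-16, 84)/7063 = ((2/3)*(-16 + 2*84)/(84*(1 + 4*84)))/7063 = ((2/3)*(1/84)*(-16 + 168)/(1 + 336))*(1/7063) = ((2/3)*(1/84)*152/337)*(1/7063) = ((2/3)*(1/84)*(1/337)*152)*(1/7063) = (76/21231)*(1/7063) = 76/149954553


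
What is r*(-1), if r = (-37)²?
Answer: -1369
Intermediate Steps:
r = 1369
r*(-1) = 1369*(-1) = -1369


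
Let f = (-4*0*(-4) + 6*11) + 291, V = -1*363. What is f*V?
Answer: -129591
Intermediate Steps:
V = -363
f = 357 (f = (0*(-4) + 66) + 291 = (0 + 66) + 291 = 66 + 291 = 357)
f*V = 357*(-363) = -129591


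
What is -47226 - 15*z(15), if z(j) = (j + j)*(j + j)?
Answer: -60726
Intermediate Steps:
z(j) = 4*j**2 (z(j) = (2*j)*(2*j) = 4*j**2)
-47226 - 15*z(15) = -47226 - 60*15**2 = -47226 - 60*225 = -47226 - 15*900 = -47226 - 13500 = -60726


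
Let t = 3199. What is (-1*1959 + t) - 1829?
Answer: -589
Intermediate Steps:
(-1*1959 + t) - 1829 = (-1*1959 + 3199) - 1829 = (-1959 + 3199) - 1829 = 1240 - 1829 = -589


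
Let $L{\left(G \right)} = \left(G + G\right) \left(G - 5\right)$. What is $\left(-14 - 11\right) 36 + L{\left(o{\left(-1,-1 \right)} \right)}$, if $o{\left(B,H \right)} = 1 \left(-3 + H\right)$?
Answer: $-828$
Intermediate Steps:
$o{\left(B,H \right)} = -3 + H$
$L{\left(G \right)} = 2 G \left(-5 + G\right)$
$\left(-14 - 11\right) 36 + L{\left(o{\left(-1,-1 \right)} \right)} = \left(-14 - 11\right) 36 + 2 \left(-3 - 1\right) \left(-5 - 4\right) = \left(-25\right) 36 + 2 \left(-4\right) \left(-5 - 4\right) = -900 + 2 \left(-4\right) \left(-9\right) = -900 + 72 = -828$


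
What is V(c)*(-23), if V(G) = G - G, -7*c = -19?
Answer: 0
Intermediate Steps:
c = 19/7 (c = -1/7*(-19) = 19/7 ≈ 2.7143)
V(G) = 0
V(c)*(-23) = 0*(-23) = 0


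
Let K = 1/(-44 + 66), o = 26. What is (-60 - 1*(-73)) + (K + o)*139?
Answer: 79933/22 ≈ 3633.3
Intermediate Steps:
K = 1/22 ≈ 0.045455
(-60 - 1*(-73)) + (K + o)*139 = (-60 - 1*(-73)) + (1/22 + 26)*139 = (-60 + 73) + (573/22)*139 = 13 + 79647/22 = 79933/22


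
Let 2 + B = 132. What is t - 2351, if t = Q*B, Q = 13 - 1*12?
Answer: -2221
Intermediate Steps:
B = 130 (B = -2 + 132 = 130)
Q = 1 (Q = 13 - 12 = 1)
t = 130 (t = 1*130 = 130)
t - 2351 = 130 - 2351 = -2221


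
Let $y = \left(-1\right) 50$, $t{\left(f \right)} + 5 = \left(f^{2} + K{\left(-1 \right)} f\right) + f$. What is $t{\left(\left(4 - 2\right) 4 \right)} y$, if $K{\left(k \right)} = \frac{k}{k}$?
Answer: $-3750$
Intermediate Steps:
$K{\left(k \right)} = 1$
$t{\left(f \right)} = -5 + f^{2} + 2 f$ ($t{\left(f \right)} = -5 + \left(\left(f^{2} + 1 f\right) + f\right) = -5 + \left(\left(f^{2} + f\right) + f\right) = -5 + \left(\left(f + f^{2}\right) + f\right) = -5 + \left(f^{2} + 2 f\right) = -5 + f^{2} + 2 f$)
$y = -50$
$t{\left(\left(4 - 2\right) 4 \right)} y = \left(-5 + \left(\left(4 - 2\right) 4\right)^{2} + 2 \left(4 - 2\right) 4\right) \left(-50\right) = \left(-5 + \left(2 \cdot 4\right)^{2} + 2 \cdot 2 \cdot 4\right) \left(-50\right) = \left(-5 + 8^{2} + 2 \cdot 8\right) \left(-50\right) = \left(-5 + 64 + 16\right) \left(-50\right) = 75 \left(-50\right) = -3750$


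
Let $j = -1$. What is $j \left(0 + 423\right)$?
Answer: $-423$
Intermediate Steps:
$j \left(0 + 423\right) = - (0 + 423) = \left(-1\right) 423 = -423$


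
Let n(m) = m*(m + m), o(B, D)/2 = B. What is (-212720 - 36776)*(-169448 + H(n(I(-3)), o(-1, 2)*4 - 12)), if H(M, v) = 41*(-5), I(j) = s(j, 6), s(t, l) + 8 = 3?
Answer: 42327744888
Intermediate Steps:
o(B, D) = 2*B
s(t, l) = -5 (s(t, l) = -8 + 3 = -5)
I(j) = -5
n(m) = 2*m² (n(m) = m*(2*m) = 2*m²)
H(M, v) = -205
(-212720 - 36776)*(-169448 + H(n(I(-3)), o(-1, 2)*4 - 12)) = (-212720 - 36776)*(-169448 - 205) = -249496*(-169653) = 42327744888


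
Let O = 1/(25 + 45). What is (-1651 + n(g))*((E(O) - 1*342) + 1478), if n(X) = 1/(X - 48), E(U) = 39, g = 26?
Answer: -42679525/22 ≈ -1.9400e+6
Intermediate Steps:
O = 1/70 ≈ 0.014286
n(X) = 1/(-48 + X)
(-1651 + n(g))*((E(O) - 1*342) + 1478) = (-1651 + 1/(-48 + 26))*((39 - 1*342) + 1478) = (-1651 + 1/(-22))*((39 - 342) + 1478) = (-1651 - 1/22)*(-303 + 1478) = -36323/22*1175 = -42679525/22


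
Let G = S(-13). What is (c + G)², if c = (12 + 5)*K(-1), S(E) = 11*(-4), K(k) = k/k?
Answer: 729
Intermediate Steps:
K(k) = 1
S(E) = -44
G = -44
c = 17 (c = (12 + 5)*1 = 17*1 = 17)
(c + G)² = (17 - 44)² = (-27)² = 729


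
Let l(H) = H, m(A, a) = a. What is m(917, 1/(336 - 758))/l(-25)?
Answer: 1/10550 ≈ 9.4787e-5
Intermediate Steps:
m(917, 1/(336 - 758))/l(-25) = 1/((336 - 758)*(-25)) = -1/25/(-422) = -1/422*(-1/25) = 1/10550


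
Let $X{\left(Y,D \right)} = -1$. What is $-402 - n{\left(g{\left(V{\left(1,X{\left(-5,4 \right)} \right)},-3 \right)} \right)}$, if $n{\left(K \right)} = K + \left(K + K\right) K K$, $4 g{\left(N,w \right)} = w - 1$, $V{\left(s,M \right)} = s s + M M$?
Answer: $-399$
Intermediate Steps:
$V{\left(s,M \right)} = M^{2} + s^{2}$ ($V{\left(s,M \right)} = s^{2} + M^{2} = M^{2} + s^{2}$)
$g{\left(N,w \right)} = - \frac{1}{4} + \frac{w}{4}$ ($g{\left(N,w \right)} = \frac{w - 1}{4} = \frac{-1 + w}{4} = - \frac{1}{4} + \frac{w}{4}$)
$n{\left(K \right)} = K + 2 K^{3}$ ($n{\left(K \right)} = K + 2 K K K = K + 2 K^{2} K = K + 2 K^{3}$)
$-402 - n{\left(g{\left(V{\left(1,X{\left(-5,4 \right)} \right)},-3 \right)} \right)} = -402 - \left(\left(- \frac{1}{4} + \frac{1}{4} \left(-3\right)\right) + 2 \left(- \frac{1}{4} + \frac{1}{4} \left(-3\right)\right)^{3}\right) = -402 - \left(\left(- \frac{1}{4} - \frac{3}{4}\right) + 2 \left(- \frac{1}{4} - \frac{3}{4}\right)^{3}\right) = -402 - \left(-1 + 2 \left(-1\right)^{3}\right) = -402 - \left(-1 + 2 \left(-1\right)\right) = -402 - \left(-1 - 2\right) = -402 - -3 = -402 + 3 = -399$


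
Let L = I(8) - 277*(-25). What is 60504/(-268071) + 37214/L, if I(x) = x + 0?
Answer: 3185506654/619512081 ≈ 5.1420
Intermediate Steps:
I(x) = x
L = 6933 (L = 8 - 277*(-25) = 8 + 6925 = 6933)
60504/(-268071) + 37214/L = 60504/(-268071) + 37214/6933 = 60504*(-1/268071) + 37214*(1/6933) = -20168/89357 + 37214/6933 = 3185506654/619512081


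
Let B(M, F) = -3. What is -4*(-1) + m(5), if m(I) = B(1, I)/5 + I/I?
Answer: 22/5 ≈ 4.4000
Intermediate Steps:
m(I) = 2/5 (m(I) = -3/5 + I/I = -3*1/5 + 1 = -3/5 + 1 = 2/5)
-4*(-1) + m(5) = -4*(-1) + 2/5 = 4 + 2/5 = 22/5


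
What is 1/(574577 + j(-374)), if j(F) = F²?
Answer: 1/714453 ≈ 1.3997e-6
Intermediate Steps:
1/(574577 + j(-374)) = 1/(574577 + (-374)²) = 1/(574577 + 139876) = 1/714453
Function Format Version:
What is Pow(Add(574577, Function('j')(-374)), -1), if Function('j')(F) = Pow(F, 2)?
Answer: Rational(1, 714453) ≈ 1.3997e-6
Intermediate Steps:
Pow(Add(574577, Function('j')(-374)), -1) = Pow(Add(574577, Pow(-374, 2)), -1) = Pow(Add(574577, 139876), -1) = Pow(714453, -1) = Rational(1, 714453)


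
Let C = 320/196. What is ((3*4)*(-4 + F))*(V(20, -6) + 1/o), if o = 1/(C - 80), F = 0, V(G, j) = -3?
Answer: 191376/49 ≈ 3905.6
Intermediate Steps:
C = 80/49 (C = 320*(1/196) = 80/49 ≈ 1.6327)
o = -49/3840 (o = 1/(80/49 - 80) = 1/(-3840/49) = -49/3840 ≈ -0.012760)
((3*4)*(-4 + F))*(V(20, -6) + 1/o) = ((3*4)*(-4 + 0))*(-3 + 1/(-49/3840)) = (12*(-4))*(-3 - 3840/49) = -48*(-3987/49) = 191376/49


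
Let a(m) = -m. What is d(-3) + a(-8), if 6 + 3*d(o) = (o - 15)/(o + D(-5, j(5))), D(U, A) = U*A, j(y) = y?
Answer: 87/14 ≈ 6.2143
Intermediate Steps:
D(U, A) = A*U
d(o) = -2 + (-15 + o)/(3*(-25 + o)) (d(o) = -2 + ((o - 15)/(o + 5*(-5)))/3 = -2 + ((-15 + o)/(o - 25))/3 = -2 + ((-15 + o)/(-25 + o))/3 = -2 + (-15 + o)/(3*(-25 + o)))
d(-3) + a(-8) = 5*(27 - 1*(-3))/(3*(-25 - 3)) - 1*(-8) = (5/3)*(27 + 3)/(-28) + 8 = (5/3)*(-1/28)*30 + 8 = -25/14 + 8 = 87/14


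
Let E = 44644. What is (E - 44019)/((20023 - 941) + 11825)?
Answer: 625/30907 ≈ 0.020222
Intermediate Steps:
(E - 44019)/((20023 - 941) + 11825) = (44644 - 44019)/((20023 - 941) + 11825) = 625/(19082 + 11825) = 625/30907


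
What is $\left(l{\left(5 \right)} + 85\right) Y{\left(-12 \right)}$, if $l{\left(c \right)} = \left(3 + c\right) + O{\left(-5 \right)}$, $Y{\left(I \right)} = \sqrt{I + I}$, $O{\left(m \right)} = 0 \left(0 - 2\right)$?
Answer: $186 i \sqrt{6} \approx 455.6 i$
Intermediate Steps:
$O{\left(m \right)} = 0$ ($O{\left(m \right)} = 0 \left(-2\right) = 0$)
$Y{\left(I \right)} = \sqrt{2} \sqrt{I}$ ($Y{\left(I \right)} = \sqrt{2 I} = \sqrt{2} \sqrt{I}$)
$l{\left(c \right)} = 3 + c$ ($l{\left(c \right)} = \left(3 + c\right) + 0 = 3 + c$)
$\left(l{\left(5 \right)} + 85\right) Y{\left(-12 \right)} = \left(\left(3 + 5\right) + 85\right) \sqrt{2} \sqrt{-12} = \left(8 + 85\right) \sqrt{2} \cdot 2 i \sqrt{3} = 93 \cdot 2 i \sqrt{6} = 186 i \sqrt{6}$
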